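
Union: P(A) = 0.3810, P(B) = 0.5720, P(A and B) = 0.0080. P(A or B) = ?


P(A∪B) = 0.3810 + 0.5720 - 0.0080
= 0.9530 - 0.0080
= 0.9450

P(A∪B) = 0.9450


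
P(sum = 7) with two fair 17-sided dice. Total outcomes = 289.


Total outcomes = 17×17 = 289
Favorable (sum = 7): 6
P = 6/289 = 0.0208

P = 0.0208


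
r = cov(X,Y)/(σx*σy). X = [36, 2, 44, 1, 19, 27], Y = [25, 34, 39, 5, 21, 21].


Mean X = 21.5000, Mean Y = 24.1667
SD X = 16.090888, SD Y = 10.838460
Cov = 89.583333
r = 89.583333/(16.090888*10.838460) = 0.5137

r = 0.5137


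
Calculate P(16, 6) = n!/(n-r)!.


P(16,6) = 16!/10!
= 20922789888000/3628800
= 5765760

P(16,6) = 5765760


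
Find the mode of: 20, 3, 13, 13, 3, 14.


Frequencies: 3:2, 13:2, 14:1, 20:1
Max frequency = 2
Mode = 3, 13

Mode = 3, 13


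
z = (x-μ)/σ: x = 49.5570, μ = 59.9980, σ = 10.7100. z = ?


z = (49.5570 - 59.9980)/10.7100
= -10.4410/10.7100
= -0.9749

z = -0.9749


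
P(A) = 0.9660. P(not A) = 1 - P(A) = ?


P(not A) = 1 - 0.9660 = 0.0340

P(not A) = 0.0340


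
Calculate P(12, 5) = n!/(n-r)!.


P(12,5) = 12!/7!
= 479001600/5040
= 95040

P(12,5) = 95040


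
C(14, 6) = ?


C(14,6) = 14!/(6! × 8!)
= 87178291200/(720 × 40320)
= 3003

C(14,6) = 3003


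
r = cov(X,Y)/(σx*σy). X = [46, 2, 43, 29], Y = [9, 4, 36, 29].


Mean X = 30.0000, Mean Y = 19.5000
SD X = 17.392527, SD Y = 13.351030
Cov = 117.750000
r = 117.750000/(17.392527*13.351030) = 0.5071

r = 0.5071


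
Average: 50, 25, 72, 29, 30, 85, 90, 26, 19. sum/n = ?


Sum = 50 + 25 + 72 + 29 + 30 + 85 + 90 + 26 + 19 = 426
n = 9
Mean = 426/9 = 47.3333

Mean = 47.3333


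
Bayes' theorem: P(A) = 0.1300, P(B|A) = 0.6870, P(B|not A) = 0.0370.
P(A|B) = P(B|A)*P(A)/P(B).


P(B) = P(B|A)*P(A) + P(B|A')*P(A')
= 0.6870*0.1300 + 0.0370*0.8700
= 0.089310 + 0.032190 = 0.121500
P(A|B) = 0.089310/0.121500 = 0.7351

P(A|B) = 0.7351


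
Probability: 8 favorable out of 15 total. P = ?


P = 8/15 = 0.5333

P = 0.5333


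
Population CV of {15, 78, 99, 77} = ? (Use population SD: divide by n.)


Mean = 67.2500
SD = 31.4195
CV = (31.4195/67.2500)*100 = 46.7205%

CV = 46.7205%


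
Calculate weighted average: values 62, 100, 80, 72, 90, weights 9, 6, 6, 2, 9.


Numerator = 62*9 + 100*6 + 80*6 + 72*2 + 90*9 = 2592
Denominator = 9 + 6 + 6 + 2 + 9 = 32
WM = 2592/32 = 81.0000

WM = 81.0000


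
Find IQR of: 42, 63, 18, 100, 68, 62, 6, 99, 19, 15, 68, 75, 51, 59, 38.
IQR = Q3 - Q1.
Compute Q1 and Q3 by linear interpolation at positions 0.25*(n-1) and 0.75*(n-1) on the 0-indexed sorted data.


Sorted: 6, 15, 18, 19, 38, 42, 51, 59, 62, 63, 68, 68, 75, 99, 100
Q1 (25th %ile) = 28.5000
Q3 (75th %ile) = 68.0000
IQR = 68.0000 - 28.5000 = 39.5000

IQR = 39.5000


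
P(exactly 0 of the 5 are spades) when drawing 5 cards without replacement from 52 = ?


Hypergeometric: P(X=0) = C(13,0)·C(39,5) / C(52,5)
= 1 × 575757 / 2598960
= 575757/2598960 = 0.2215

P = 0.2215


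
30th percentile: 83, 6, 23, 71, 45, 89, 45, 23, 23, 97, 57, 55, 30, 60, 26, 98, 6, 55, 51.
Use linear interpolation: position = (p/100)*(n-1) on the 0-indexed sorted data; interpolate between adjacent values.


Sorted: 6, 6, 23, 23, 23, 26, 30, 45, 45, 51, 55, 55, 57, 60, 71, 83, 89, 97, 98
n = 19
Index = 30/100 * 18 = 5.4000
Lower = data[5] = 26, Upper = data[6] = 30
P30 = 26 + 0.4000*(4) = 27.6000

P30 = 27.6000


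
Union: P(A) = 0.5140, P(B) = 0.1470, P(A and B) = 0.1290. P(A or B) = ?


P(A∪B) = 0.5140 + 0.1470 - 0.1290
= 0.6610 - 0.1290
= 0.5320

P(A∪B) = 0.5320


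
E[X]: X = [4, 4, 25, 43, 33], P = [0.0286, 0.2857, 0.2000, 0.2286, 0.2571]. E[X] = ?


E[X] = 4*0.0286 + 4*0.2857 + 25*0.2000 + 43*0.2286 + 33*0.2571
= 0.1144 + 1.1428 + 5.0000 + 9.8298 + 8.4843
= 24.5713

E[X] = 24.5713


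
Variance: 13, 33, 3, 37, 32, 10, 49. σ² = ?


Mean = 25.2857
Squared deviations: 150.9388, 59.5102, 496.6531, 137.2245, 45.0816, 233.6531, 562.3673
Sum = 1685.4286
Variance = 1685.4286/7 = 240.7755

Variance = 240.7755


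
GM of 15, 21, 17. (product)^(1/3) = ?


Product = 15 × 21 × 17 = 5355
GM = 5355^(1/3) = 17.4952

GM = 17.4952


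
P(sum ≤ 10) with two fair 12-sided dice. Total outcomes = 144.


Total outcomes = 12×12 = 144
Favorable (sum ≤ 10): 45
P = 45/144 = 0.3125

P = 0.3125


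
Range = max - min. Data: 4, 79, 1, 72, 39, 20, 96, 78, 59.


Max = 96, Min = 1
Range = 96 - 1 = 95

Range = 95


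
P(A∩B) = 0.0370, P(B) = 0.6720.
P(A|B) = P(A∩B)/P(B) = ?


P(A|B) = 0.0370/0.6720 = 0.0551

P(A|B) = 0.0551


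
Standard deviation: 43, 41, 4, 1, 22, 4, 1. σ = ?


Mean = 16.5714
Variance = 303.6735
SD = sqrt(303.6735) = 17.4262

SD = 17.4262


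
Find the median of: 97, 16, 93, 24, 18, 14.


Sorted: 14, 16, 18, 24, 93, 97
n = 6 (even)
Middle values: 18 and 24
Median = (18+24)/2 = 21.0000

Median = 21.0000


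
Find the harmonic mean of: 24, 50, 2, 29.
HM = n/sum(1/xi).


Sum of reciprocals = 1/24 + 1/50 + 1/2 + 1/29 = 0.596149
HM = 4/0.596149 = 6.7097

HM = 6.7097


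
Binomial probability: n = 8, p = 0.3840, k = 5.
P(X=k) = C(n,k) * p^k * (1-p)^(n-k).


C(8,5) = 56
p^5 = 0.008349
(1-p)^3 = 0.233745
P = 56 * 0.008349 * 0.233745 = 0.1093

P(X=5) = 0.1093


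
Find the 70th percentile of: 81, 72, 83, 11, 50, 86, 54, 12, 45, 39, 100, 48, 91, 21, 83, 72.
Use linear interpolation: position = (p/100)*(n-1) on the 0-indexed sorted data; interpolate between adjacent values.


Sorted: 11, 12, 21, 39, 45, 48, 50, 54, 72, 72, 81, 83, 83, 86, 91, 100
n = 16
Index = 70/100 * 15 = 10.5000
Lower = data[10] = 81, Upper = data[11] = 83
P70 = 81 + 0.5000*(2) = 82.0000

P70 = 82.0000


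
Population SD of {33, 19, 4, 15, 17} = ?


Mean = 17.6000
Variance = 86.2400
SD = sqrt(86.2400) = 9.2865

SD = 9.2865


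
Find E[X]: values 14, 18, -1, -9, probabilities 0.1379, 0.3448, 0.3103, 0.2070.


E[X] = 14*0.1379 + 18*0.3448 - 1*0.3103 - 9*0.2070
= 1.9306 + 6.2064 - 0.3103 - 1.8630
= 5.9637

E[X] = 5.9637


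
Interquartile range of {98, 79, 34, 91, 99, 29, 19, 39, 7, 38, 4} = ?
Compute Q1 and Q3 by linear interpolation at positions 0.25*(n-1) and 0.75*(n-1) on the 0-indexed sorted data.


Sorted: 4, 7, 19, 29, 34, 38, 39, 79, 91, 98, 99
Q1 (25th %ile) = 24.0000
Q3 (75th %ile) = 85.0000
IQR = 85.0000 - 24.0000 = 61.0000

IQR = 61.0000


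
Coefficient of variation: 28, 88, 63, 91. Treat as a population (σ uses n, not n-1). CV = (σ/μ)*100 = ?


Mean = 67.5000
SD = 25.2636
CV = (25.2636/67.5000)*100 = 37.4276%

CV = 37.4276%


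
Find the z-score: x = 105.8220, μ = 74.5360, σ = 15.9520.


z = (105.8220 - 74.5360)/15.9520
= 31.2860/15.9520
= 1.9613

z = 1.9613


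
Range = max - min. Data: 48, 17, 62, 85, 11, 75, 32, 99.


Max = 99, Min = 11
Range = 99 - 11 = 88

Range = 88


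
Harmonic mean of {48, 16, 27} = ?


Sum of reciprocals = 1/48 + 1/16 + 1/27 = 0.120370
HM = 3/0.120370 = 24.9231

HM = 24.9231


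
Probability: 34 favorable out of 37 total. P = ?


P = 34/37 = 0.9189

P = 0.9189


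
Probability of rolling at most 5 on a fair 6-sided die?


Favorable outcomes (roll ≤ 5): 5
Total outcomes = 6
P = 5/6 = 0.8333

P = 0.8333


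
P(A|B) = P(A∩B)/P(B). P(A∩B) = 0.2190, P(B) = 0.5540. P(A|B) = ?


P(A|B) = 0.2190/0.5540 = 0.3953

P(A|B) = 0.3953


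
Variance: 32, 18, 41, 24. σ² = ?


Mean = 28.7500
Squared deviations: 10.5625, 115.5625, 150.0625, 22.5625
Sum = 298.7500
Variance = 298.7500/4 = 74.6875

Variance = 74.6875


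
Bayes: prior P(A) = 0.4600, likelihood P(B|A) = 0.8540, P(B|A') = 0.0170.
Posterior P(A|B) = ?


P(B) = P(B|A)*P(A) + P(B|A')*P(A')
= 0.8540*0.4600 + 0.0170*0.5400
= 0.392840 + 0.009180 = 0.402020
P(A|B) = 0.392840/0.402020 = 0.9772

P(A|B) = 0.9772


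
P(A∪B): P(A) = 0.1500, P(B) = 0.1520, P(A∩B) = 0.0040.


P(A∪B) = 0.1500 + 0.1520 - 0.0040
= 0.3020 - 0.0040
= 0.2980

P(A∪B) = 0.2980


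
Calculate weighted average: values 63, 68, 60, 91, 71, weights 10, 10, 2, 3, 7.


Numerator = 63*10 + 68*10 + 60*2 + 91*3 + 71*7 = 2200
Denominator = 10 + 10 + 2 + 3 + 7 = 32
WM = 2200/32 = 68.7500

WM = 68.7500


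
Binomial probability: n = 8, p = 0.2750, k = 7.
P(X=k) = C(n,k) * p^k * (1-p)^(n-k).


C(8,7) = 8
p^7 = 0.000119
(1-p)^1 = 0.725000
P = 8 * 0.000119 * 0.725000 = 0.0007

P(X=7) = 0.0007


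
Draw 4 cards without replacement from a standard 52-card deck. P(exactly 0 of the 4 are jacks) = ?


Hypergeometric: P(X=0) = C(4,0)·C(48,4) / C(52,4)
= 1 × 194580 / 270725
= 194580/270725 = 0.7187

P = 0.7187


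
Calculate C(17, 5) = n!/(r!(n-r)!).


C(17,5) = 17!/(5! × 12!)
= 355687428096000/(120 × 479001600)
= 6188

C(17,5) = 6188


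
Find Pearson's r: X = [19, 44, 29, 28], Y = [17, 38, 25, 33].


Mean X = 30.0000, Mean Y = 28.2500
SD X = 8.972179, SD Y = 7.980445
Cov = 63.500000
r = 63.500000/(8.972179*7.980445) = 0.8868

r = 0.8868


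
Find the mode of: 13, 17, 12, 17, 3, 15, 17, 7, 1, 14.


Frequencies: 1:1, 3:1, 7:1, 12:1, 13:1, 14:1, 15:1, 17:3
Max frequency = 3
Mode = 17

Mode = 17


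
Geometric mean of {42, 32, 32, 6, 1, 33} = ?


Product = 42 × 32 × 32 × 6 × 1 × 33 = 8515584
GM = 8515584^(1/6) = 14.2901

GM = 14.2901


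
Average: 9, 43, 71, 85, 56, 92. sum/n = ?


Sum = 9 + 43 + 71 + 85 + 56 + 92 = 356
n = 6
Mean = 356/6 = 59.3333

Mean = 59.3333


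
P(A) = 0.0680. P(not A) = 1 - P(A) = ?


P(not A) = 1 - 0.0680 = 0.9320

P(not A) = 0.9320


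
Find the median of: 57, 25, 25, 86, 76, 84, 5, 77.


Sorted: 5, 25, 25, 57, 76, 77, 84, 86
n = 8 (even)
Middle values: 57 and 76
Median = (57+76)/2 = 66.5000

Median = 66.5000


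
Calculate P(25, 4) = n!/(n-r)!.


P(25,4) = 25!/21!
= 15511210043330985984000000/51090942171709440000
= 303600

P(25,4) = 303600


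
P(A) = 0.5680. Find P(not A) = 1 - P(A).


P(not A) = 1 - 0.5680 = 0.4320

P(not A) = 0.4320


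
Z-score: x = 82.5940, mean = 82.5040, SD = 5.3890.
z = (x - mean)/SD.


z = (82.5940 - 82.5040)/5.3890
= 0.0900/5.3890
= 0.0167

z = 0.0167


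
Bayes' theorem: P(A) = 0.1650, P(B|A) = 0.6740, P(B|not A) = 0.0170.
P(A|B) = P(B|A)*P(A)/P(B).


P(B) = P(B|A)*P(A) + P(B|A')*P(A')
= 0.6740*0.1650 + 0.0170*0.8350
= 0.111210 + 0.014195 = 0.125405
P(A|B) = 0.111210/0.125405 = 0.8868

P(A|B) = 0.8868


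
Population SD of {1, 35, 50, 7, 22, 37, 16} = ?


Mean = 24.0000
Variance = 264.5714
SD = sqrt(264.5714) = 16.2657

SD = 16.2657


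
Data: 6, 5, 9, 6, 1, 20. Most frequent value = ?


Frequencies: 1:1, 5:1, 6:2, 9:1, 20:1
Max frequency = 2
Mode = 6

Mode = 6


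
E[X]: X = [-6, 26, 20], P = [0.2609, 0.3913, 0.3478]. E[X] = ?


E[X] = -6*0.2609 + 26*0.3913 + 20*0.3478
= -1.5654 + 10.1738 + 6.9560
= 15.5644

E[X] = 15.5644


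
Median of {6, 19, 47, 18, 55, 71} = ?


Sorted: 6, 18, 19, 47, 55, 71
n = 6 (even)
Middle values: 19 and 47
Median = (19+47)/2 = 33.0000

Median = 33.0000


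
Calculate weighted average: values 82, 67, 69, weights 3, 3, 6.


Numerator = 82*3 + 67*3 + 69*6 = 861
Denominator = 3 + 3 + 6 = 12
WM = 861/12 = 71.7500

WM = 71.7500


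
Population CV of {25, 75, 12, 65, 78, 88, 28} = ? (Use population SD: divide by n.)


Mean = 53.0000
SD = 28.2033
CV = (28.2033/53.0000)*100 = 53.2139%

CV = 53.2139%


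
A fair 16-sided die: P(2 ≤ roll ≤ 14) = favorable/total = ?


Favorable outcomes (2 ≤ roll ≤ 14): 13
Total outcomes = 16
P = 13/16 = 0.8125

P = 0.8125


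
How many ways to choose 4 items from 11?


C(11,4) = 11!/(4! × 7!)
= 39916800/(24 × 5040)
= 330

C(11,4) = 330


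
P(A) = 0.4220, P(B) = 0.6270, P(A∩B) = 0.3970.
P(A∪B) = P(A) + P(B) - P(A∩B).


P(A∪B) = 0.4220 + 0.6270 - 0.3970
= 1.0490 - 0.3970
= 0.6520

P(A∪B) = 0.6520


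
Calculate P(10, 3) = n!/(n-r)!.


P(10,3) = 10!/7!
= 3628800/5040
= 720

P(10,3) = 720


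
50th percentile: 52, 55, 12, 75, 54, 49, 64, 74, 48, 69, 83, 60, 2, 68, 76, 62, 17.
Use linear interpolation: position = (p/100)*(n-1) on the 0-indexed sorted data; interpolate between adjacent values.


Sorted: 2, 12, 17, 48, 49, 52, 54, 55, 60, 62, 64, 68, 69, 74, 75, 76, 83
n = 17
Index = 50/100 * 16 = 8.0000
Lower = data[8] = 60, Upper = data[9] = 62
P50 = 60 + 0*(2) = 60.0000

P50 = 60.0000


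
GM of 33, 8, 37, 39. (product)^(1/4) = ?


Product = 33 × 8 × 37 × 39 = 380952
GM = 380952^(1/4) = 24.8438

GM = 24.8438


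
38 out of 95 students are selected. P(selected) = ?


P = 38/95 = 0.4000

P = 0.4000


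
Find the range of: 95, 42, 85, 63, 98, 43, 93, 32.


Max = 98, Min = 32
Range = 98 - 32 = 66

Range = 66


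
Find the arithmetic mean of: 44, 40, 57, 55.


Sum = 44 + 40 + 57 + 55 = 196
n = 4
Mean = 196/4 = 49.0000

Mean = 49.0000


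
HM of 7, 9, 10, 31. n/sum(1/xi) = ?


Sum of reciprocals = 1/7 + 1/9 + 1/10 + 1/31 = 0.386226
HM = 4/0.386226 = 10.3566

HM = 10.3566


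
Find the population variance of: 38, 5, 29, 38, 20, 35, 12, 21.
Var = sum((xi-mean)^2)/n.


Mean = 24.7500
Squared deviations: 175.5625, 390.0625, 18.0625, 175.5625, 22.5625, 105.0625, 162.5625, 14.0625
Sum = 1063.5000
Variance = 1063.5000/8 = 132.9375

Variance = 132.9375


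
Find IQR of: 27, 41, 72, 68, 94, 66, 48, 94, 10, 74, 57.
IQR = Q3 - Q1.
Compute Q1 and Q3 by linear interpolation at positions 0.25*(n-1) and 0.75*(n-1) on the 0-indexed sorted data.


Sorted: 10, 27, 41, 48, 57, 66, 68, 72, 74, 94, 94
Q1 (25th %ile) = 44.5000
Q3 (75th %ile) = 73.0000
IQR = 73.0000 - 44.5000 = 28.5000

IQR = 28.5000


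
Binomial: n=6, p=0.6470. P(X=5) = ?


C(6,5) = 6
p^5 = 0.113376
(1-p)^1 = 0.353000
P = 6 * 0.113376 * 0.353000 = 0.2401

P(X=5) = 0.2401


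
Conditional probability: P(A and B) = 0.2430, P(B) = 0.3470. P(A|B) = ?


P(A|B) = 0.2430/0.3470 = 0.7003

P(A|B) = 0.7003


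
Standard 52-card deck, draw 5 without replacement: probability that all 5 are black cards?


P(all black cards) = (26/52) × (25/51) × (24/50) × (23/49) × (22/48)
= 0.0253

P = 0.0253


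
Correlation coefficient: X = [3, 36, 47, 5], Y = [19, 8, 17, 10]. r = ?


Mean X = 22.7500, Mean Y = 13.5000
SD X = 19.162137, SD Y = 4.609772
Cov = -8.625000
r = -8.625000/(19.162137*4.609772) = -0.0976

r = -0.0976


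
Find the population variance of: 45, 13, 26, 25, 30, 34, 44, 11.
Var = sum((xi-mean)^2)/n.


Mean = 28.5000
Squared deviations: 272.2500, 240.2500, 6.2500, 12.2500, 2.2500, 30.2500, 240.2500, 306.2500
Sum = 1110.0000
Variance = 1110.0000/8 = 138.7500

Variance = 138.7500


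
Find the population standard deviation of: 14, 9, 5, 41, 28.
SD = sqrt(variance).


Mean = 19.4000
Variance = 177.0400
SD = sqrt(177.0400) = 13.3056

SD = 13.3056


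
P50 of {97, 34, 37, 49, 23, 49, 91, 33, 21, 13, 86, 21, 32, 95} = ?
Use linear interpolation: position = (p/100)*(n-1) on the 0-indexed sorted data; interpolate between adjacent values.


Sorted: 13, 21, 21, 23, 32, 33, 34, 37, 49, 49, 86, 91, 95, 97
n = 14
Index = 50/100 * 13 = 6.5000
Lower = data[6] = 34, Upper = data[7] = 37
P50 = 34 + 0.5000*(3) = 35.5000

P50 = 35.5000


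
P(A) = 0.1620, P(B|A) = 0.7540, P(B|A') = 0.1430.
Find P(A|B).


P(B) = P(B|A)*P(A) + P(B|A')*P(A')
= 0.7540*0.1620 + 0.1430*0.8380
= 0.122148 + 0.119834 = 0.241982
P(A|B) = 0.122148/0.241982 = 0.5048

P(A|B) = 0.5048


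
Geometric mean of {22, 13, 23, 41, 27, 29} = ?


Product = 22 × 13 × 23 × 41 × 27 × 29 = 211173534
GM = 211173534^(1/6) = 24.4028

GM = 24.4028


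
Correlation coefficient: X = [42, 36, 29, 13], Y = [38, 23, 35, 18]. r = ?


Mean X = 30.0000, Mean Y = 28.5000
SD X = 10.839742, SD Y = 8.261356
Cov = 63.250000
r = 63.250000/(10.839742*8.261356) = 0.7063

r = 0.7063


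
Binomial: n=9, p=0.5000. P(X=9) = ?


C(9,9) = 1
p^9 = 0.001953
(1-p)^0 = 1.000000
P = 1 * 0.001953 * 1.000000 = 0.0020

P(X=9) = 0.0020


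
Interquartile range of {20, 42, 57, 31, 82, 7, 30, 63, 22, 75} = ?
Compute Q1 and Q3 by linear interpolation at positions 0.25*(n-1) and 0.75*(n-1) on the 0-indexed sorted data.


Sorted: 7, 20, 22, 30, 31, 42, 57, 63, 75, 82
Q1 (25th %ile) = 24.0000
Q3 (75th %ile) = 61.5000
IQR = 61.5000 - 24.0000 = 37.5000

IQR = 37.5000


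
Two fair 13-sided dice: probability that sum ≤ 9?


Total outcomes = 13×13 = 169
Favorable (sum ≤ 9): 36
P = 36/169 = 0.2130

P = 0.2130


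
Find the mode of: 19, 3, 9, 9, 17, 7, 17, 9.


Frequencies: 3:1, 7:1, 9:3, 17:2, 19:1
Max frequency = 3
Mode = 9

Mode = 9


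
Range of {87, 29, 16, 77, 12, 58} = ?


Max = 87, Min = 12
Range = 87 - 12 = 75

Range = 75


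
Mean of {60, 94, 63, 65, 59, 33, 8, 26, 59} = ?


Sum = 60 + 94 + 63 + 65 + 59 + 33 + 8 + 26 + 59 = 467
n = 9
Mean = 467/9 = 51.8889

Mean = 51.8889


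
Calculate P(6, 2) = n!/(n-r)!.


P(6,2) = 6!/4!
= 720/24
= 30

P(6,2) = 30


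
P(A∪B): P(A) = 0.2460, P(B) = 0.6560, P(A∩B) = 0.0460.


P(A∪B) = 0.2460 + 0.6560 - 0.0460
= 0.9020 - 0.0460
= 0.8560

P(A∪B) = 0.8560


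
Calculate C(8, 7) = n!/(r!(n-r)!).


C(8,7) = 8!/(7! × 1!)
= 40320/(5040 × 1)
= 8

C(8,7) = 8


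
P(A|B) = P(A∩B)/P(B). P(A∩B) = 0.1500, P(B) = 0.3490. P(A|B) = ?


P(A|B) = 0.1500/0.3490 = 0.4298

P(A|B) = 0.4298


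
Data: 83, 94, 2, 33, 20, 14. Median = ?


Sorted: 2, 14, 20, 33, 83, 94
n = 6 (even)
Middle values: 20 and 33
Median = (20+33)/2 = 26.5000

Median = 26.5000


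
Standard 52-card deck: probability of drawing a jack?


4 jacks in 52 cards
P = 4/52 = 0.0769

P = 0.0769


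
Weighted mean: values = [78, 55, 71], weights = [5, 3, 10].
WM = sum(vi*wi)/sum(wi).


Numerator = 78*5 + 55*3 + 71*10 = 1265
Denominator = 5 + 3 + 10 = 18
WM = 1265/18 = 70.2778

WM = 70.2778


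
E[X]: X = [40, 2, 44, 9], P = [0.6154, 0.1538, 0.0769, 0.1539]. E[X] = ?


E[X] = 40*0.6154 + 2*0.1538 + 44*0.0769 + 9*0.1539
= 24.6160 + 0.3076 + 3.3836 + 1.3851
= 29.6923

E[X] = 29.6923


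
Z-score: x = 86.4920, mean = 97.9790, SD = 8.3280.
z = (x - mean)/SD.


z = (86.4920 - 97.9790)/8.3280
= -11.4870/8.3280
= -1.3793

z = -1.3793


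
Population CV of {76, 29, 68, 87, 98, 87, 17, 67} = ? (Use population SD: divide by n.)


Mean = 66.1250
SD = 26.8814
CV = (26.8814/66.1250)*100 = 40.6524%

CV = 40.6524%


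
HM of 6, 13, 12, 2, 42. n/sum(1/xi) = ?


Sum of reciprocals = 1/6 + 1/13 + 1/12 + 1/2 + 1/42 = 0.850733
HM = 5/0.850733 = 5.8773

HM = 5.8773


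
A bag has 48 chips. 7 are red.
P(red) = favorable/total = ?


P = 7/48 = 0.1458

P = 0.1458


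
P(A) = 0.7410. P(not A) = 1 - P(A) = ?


P(not A) = 1 - 0.7410 = 0.2590

P(not A) = 0.2590


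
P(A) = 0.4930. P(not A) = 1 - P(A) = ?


P(not A) = 1 - 0.4930 = 0.5070

P(not A) = 0.5070


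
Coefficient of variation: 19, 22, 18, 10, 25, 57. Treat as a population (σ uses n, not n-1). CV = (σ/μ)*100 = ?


Mean = 25.1667
SD = 14.9601
CV = (14.9601/25.1667)*100 = 59.4442%

CV = 59.4442%


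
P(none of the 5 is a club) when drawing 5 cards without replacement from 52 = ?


P(no clubs) = (39/52) × (38/51) × (37/50) × (36/49) × (35/48)
= 0.2215

P = 0.2215


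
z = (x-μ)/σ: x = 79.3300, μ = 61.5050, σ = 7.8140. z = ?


z = (79.3300 - 61.5050)/7.8140
= 17.8250/7.8140
= 2.2812

z = 2.2812


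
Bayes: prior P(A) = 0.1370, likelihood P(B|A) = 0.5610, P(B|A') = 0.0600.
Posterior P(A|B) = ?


P(B) = P(B|A)*P(A) + P(B|A')*P(A')
= 0.5610*0.1370 + 0.0600*0.8630
= 0.076857 + 0.051780 = 0.128637
P(A|B) = 0.076857/0.128637 = 0.5975

P(A|B) = 0.5975


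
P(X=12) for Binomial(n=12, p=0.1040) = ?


C(12,12) = 1
p^12 = 1.601032e-12
(1-p)^0 = 1.000000
P = 1 * 1.601032e-12 * 1.000000 = 1.6010e-12

P(X=12) = 1.6010e-12


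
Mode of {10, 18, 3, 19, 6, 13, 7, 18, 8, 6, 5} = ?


Frequencies: 3:1, 5:1, 6:2, 7:1, 8:1, 10:1, 13:1, 18:2, 19:1
Max frequency = 2
Mode = 6, 18

Mode = 6, 18


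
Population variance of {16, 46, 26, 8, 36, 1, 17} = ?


Mean = 21.4286
Squared deviations: 29.4694, 603.7551, 20.8980, 180.3265, 212.3265, 417.3265, 19.6122
Sum = 1483.7143
Variance = 1483.7143/7 = 211.9592

Variance = 211.9592


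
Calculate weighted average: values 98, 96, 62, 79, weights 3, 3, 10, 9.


Numerator = 98*3 + 96*3 + 62*10 + 79*9 = 1913
Denominator = 3 + 3 + 10 + 9 = 25
WM = 1913/25 = 76.5200

WM = 76.5200


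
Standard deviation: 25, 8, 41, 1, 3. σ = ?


Mean = 15.6000
Variance = 232.6400
SD = sqrt(232.6400) = 15.2525

SD = 15.2525


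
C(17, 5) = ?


C(17,5) = 17!/(5! × 12!)
= 355687428096000/(120 × 479001600)
= 6188

C(17,5) = 6188


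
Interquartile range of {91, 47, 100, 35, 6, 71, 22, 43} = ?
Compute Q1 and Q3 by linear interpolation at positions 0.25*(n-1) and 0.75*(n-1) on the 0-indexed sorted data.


Sorted: 6, 22, 35, 43, 47, 71, 91, 100
Q1 (25th %ile) = 31.7500
Q3 (75th %ile) = 76.0000
IQR = 76.0000 - 31.7500 = 44.2500

IQR = 44.2500


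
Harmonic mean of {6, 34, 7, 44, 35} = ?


Sum of reciprocals = 1/6 + 1/34 + 1/7 + 1/44 + 1/35 = 0.390234
HM = 5/0.390234 = 12.8128

HM = 12.8128


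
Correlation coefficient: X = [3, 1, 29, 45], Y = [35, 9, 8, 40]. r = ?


Mean X = 19.5000, Mean Y = 23.0000
SD X = 18.405162, SD Y = 14.611639
Cov = 88.000000
r = 88.000000/(18.405162*14.611639) = 0.3272

r = 0.3272


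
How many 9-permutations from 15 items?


P(15,9) = 15!/6!
= 1307674368000/720
= 1816214400

P(15,9) = 1816214400


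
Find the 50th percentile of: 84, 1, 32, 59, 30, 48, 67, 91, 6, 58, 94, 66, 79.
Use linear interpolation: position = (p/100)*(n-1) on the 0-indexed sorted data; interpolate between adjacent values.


Sorted: 1, 6, 30, 32, 48, 58, 59, 66, 67, 79, 84, 91, 94
n = 13
Index = 50/100 * 12 = 6.0000
Lower = data[6] = 59, Upper = data[7] = 66
P50 = 59 + 0*(7) = 59.0000

P50 = 59.0000


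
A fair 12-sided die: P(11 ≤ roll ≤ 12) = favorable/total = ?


Favorable outcomes (11 ≤ roll ≤ 12): 2
Total outcomes = 12
P = 2/12 = 0.1667

P = 0.1667


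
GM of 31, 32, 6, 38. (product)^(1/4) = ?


Product = 31 × 32 × 6 × 38 = 226176
GM = 226176^(1/4) = 21.8078

GM = 21.8078


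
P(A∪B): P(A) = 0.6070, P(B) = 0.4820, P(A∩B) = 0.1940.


P(A∪B) = 0.6070 + 0.4820 - 0.1940
= 1.0890 - 0.1940
= 0.8950

P(A∪B) = 0.8950


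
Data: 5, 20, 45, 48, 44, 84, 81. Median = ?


Sorted: 5, 20, 44, 45, 48, 81, 84
n = 7 (odd)
Middle value = 45

Median = 45


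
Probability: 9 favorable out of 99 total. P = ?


P = 9/99 = 0.0909

P = 0.0909


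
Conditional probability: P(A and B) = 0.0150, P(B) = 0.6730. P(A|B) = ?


P(A|B) = 0.0150/0.6730 = 0.0223

P(A|B) = 0.0223


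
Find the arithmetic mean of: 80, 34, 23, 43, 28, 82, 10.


Sum = 80 + 34 + 23 + 43 + 28 + 82 + 10 = 300
n = 7
Mean = 300/7 = 42.8571

Mean = 42.8571


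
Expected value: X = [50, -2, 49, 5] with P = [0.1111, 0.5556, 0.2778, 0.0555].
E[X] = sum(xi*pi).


E[X] = 50*0.1111 - 2*0.5556 + 49*0.2778 + 5*0.0555
= 5.5550 - 1.1112 + 13.6122 + 0.2775
= 18.3335

E[X] = 18.3335


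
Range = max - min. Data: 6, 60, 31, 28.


Max = 60, Min = 6
Range = 60 - 6 = 54

Range = 54


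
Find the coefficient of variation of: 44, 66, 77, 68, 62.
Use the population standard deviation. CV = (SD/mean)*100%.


Mean = 63.4000
SD = 10.8738
CV = (10.8738/63.4000)*100 = 17.1511%

CV = 17.1511%


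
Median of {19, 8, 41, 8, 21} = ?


Sorted: 8, 8, 19, 21, 41
n = 5 (odd)
Middle value = 19

Median = 19


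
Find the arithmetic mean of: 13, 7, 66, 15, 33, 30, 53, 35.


Sum = 13 + 7 + 66 + 15 + 33 + 30 + 53 + 35 = 252
n = 8
Mean = 252/8 = 31.5000

Mean = 31.5000


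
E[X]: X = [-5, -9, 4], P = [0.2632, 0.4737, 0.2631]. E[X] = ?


E[X] = -5*0.2632 - 9*0.4737 + 4*0.2631
= -1.3160 - 4.2633 + 1.0524
= -4.5269

E[X] = -4.5269


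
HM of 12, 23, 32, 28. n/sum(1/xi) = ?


Sum of reciprocals = 1/12 + 1/23 + 1/32 + 1/28 = 0.193776
HM = 4/0.193776 = 20.6424

HM = 20.6424


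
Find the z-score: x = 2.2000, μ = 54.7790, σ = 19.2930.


z = (2.2000 - 54.7790)/19.2930
= -52.5790/19.2930
= -2.7253

z = -2.7253


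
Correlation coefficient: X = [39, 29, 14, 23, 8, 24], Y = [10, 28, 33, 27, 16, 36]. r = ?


Mean X = 22.8333, Mean Y = 25.0000
SD X = 9.990273, SD Y = 9.165151
Cov = -24.666667
r = -24.666667/(9.990273*9.165151) = -0.2694

r = -0.2694


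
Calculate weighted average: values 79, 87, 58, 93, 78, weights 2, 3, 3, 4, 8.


Numerator = 79*2 + 87*3 + 58*3 + 93*4 + 78*8 = 1589
Denominator = 2 + 3 + 3 + 4 + 8 = 20
WM = 1589/20 = 79.4500

WM = 79.4500


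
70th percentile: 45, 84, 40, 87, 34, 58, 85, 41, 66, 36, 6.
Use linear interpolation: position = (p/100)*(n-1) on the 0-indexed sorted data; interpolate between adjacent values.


Sorted: 6, 34, 36, 40, 41, 45, 58, 66, 84, 85, 87
n = 11
Index = 70/100 * 10 = 7.0000
Lower = data[7] = 66, Upper = data[8] = 84
P70 = 66 + 0*(18) = 66.0000

P70 = 66.0000


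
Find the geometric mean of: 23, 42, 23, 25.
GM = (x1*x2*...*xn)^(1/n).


Product = 23 × 42 × 23 × 25 = 555450
GM = 555450^(1/4) = 27.2999

GM = 27.2999


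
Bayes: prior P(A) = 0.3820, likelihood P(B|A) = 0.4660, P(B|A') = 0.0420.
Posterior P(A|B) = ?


P(B) = P(B|A)*P(A) + P(B|A')*P(A')
= 0.4660*0.3820 + 0.0420*0.6180
= 0.178012 + 0.025956 = 0.203968
P(A|B) = 0.178012/0.203968 = 0.8727

P(A|B) = 0.8727


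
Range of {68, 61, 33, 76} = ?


Max = 76, Min = 33
Range = 76 - 33 = 43

Range = 43


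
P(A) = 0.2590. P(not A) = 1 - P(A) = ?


P(not A) = 1 - 0.2590 = 0.7410

P(not A) = 0.7410


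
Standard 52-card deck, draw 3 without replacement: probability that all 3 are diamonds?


P(all diamonds) = (13/52) × (12/51) × (11/50)
= 0.0129

P = 0.0129


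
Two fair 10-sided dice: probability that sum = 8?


Total outcomes = 10×10 = 100
Favorable (sum = 8): 7
P = 7/100 = 0.0700

P = 0.0700


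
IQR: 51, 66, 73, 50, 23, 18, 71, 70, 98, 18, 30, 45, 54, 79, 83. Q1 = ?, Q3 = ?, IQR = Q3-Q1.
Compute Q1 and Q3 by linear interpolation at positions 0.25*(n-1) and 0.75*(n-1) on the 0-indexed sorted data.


Sorted: 18, 18, 23, 30, 45, 50, 51, 54, 66, 70, 71, 73, 79, 83, 98
Q1 (25th %ile) = 37.5000
Q3 (75th %ile) = 72.0000
IQR = 72.0000 - 37.5000 = 34.5000

IQR = 34.5000


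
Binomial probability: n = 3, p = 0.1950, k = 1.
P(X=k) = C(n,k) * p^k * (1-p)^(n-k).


C(3,1) = 3
p^1 = 0.195000
(1-p)^2 = 0.648025
P = 3 * 0.195000 * 0.648025 = 0.3791

P(X=1) = 0.3791


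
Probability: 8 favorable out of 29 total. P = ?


P = 8/29 = 0.2759

P = 0.2759


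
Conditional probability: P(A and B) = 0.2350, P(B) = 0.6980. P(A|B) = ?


P(A|B) = 0.2350/0.6980 = 0.3367

P(A|B) = 0.3367


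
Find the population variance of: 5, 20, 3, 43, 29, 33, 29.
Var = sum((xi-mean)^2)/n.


Mean = 23.1429
Squared deviations: 329.1633, 9.8776, 405.7347, 394.3061, 34.3061, 97.1633, 34.3061
Sum = 1304.8571
Variance = 1304.8571/7 = 186.4082

Variance = 186.4082


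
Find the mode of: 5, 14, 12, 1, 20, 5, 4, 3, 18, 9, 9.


Frequencies: 1:1, 3:1, 4:1, 5:2, 9:2, 12:1, 14:1, 18:1, 20:1
Max frequency = 2
Mode = 5, 9

Mode = 5, 9


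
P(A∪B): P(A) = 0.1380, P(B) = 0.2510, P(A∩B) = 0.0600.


P(A∪B) = 0.1380 + 0.2510 - 0.0600
= 0.3890 - 0.0600
= 0.3290

P(A∪B) = 0.3290


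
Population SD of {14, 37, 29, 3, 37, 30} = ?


Mean = 25.0000
Variance = 155.6667
SD = sqrt(155.6667) = 12.4766

SD = 12.4766


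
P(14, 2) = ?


P(14,2) = 14!/12!
= 87178291200/479001600
= 182

P(14,2) = 182


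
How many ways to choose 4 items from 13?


C(13,4) = 13!/(4! × 9!)
= 6227020800/(24 × 362880)
= 715

C(13,4) = 715


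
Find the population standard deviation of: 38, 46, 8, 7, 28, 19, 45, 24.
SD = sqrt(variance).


Mean = 26.8750
Variance = 205.1094
SD = sqrt(205.1094) = 14.3216

SD = 14.3216


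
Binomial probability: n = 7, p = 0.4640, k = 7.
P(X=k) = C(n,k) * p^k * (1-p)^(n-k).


C(7,7) = 1
p^7 = 0.004630
(1-p)^0 = 1.000000
P = 1 * 0.004630 * 1.000000 = 0.0046

P(X=7) = 0.0046


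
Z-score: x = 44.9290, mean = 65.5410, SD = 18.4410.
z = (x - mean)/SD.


z = (44.9290 - 65.5410)/18.4410
= -20.6120/18.4410
= -1.1177

z = -1.1177


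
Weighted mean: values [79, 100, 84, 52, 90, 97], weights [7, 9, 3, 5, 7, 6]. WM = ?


Numerator = 79*7 + 100*9 + 84*3 + 52*5 + 90*7 + 97*6 = 3177
Denominator = 7 + 9 + 3 + 5 + 7 + 6 = 37
WM = 3177/37 = 85.8649

WM = 85.8649


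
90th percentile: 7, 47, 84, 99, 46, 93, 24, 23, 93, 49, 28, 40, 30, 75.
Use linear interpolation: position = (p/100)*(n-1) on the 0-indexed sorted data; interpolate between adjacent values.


Sorted: 7, 23, 24, 28, 30, 40, 46, 47, 49, 75, 84, 93, 93, 99
n = 14
Index = 90/100 * 13 = 11.7000
Lower = data[11] = 93, Upper = data[12] = 93
P90 = 93 + 0.7000*(0) = 93.0000

P90 = 93.0000


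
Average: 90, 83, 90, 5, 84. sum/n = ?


Sum = 90 + 83 + 90 + 5 + 84 = 352
n = 5
Mean = 352/5 = 70.4000

Mean = 70.4000


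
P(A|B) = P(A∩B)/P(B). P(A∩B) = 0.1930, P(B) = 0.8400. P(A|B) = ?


P(A|B) = 0.1930/0.8400 = 0.2298

P(A|B) = 0.2298


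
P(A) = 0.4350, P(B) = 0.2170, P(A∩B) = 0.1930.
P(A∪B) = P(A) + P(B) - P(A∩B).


P(A∪B) = 0.4350 + 0.2170 - 0.1930
= 0.6520 - 0.1930
= 0.4590

P(A∪B) = 0.4590


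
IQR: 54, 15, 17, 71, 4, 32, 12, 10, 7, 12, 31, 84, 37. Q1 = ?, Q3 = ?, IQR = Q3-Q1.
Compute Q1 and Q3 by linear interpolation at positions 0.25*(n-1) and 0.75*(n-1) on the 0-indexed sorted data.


Sorted: 4, 7, 10, 12, 12, 15, 17, 31, 32, 37, 54, 71, 84
Q1 (25th %ile) = 12.0000
Q3 (75th %ile) = 37.0000
IQR = 37.0000 - 12.0000 = 25.0000

IQR = 25.0000


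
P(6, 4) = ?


P(6,4) = 6!/2!
= 720/2
= 360

P(6,4) = 360


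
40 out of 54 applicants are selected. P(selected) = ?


P = 40/54 = 0.7407

P = 0.7407


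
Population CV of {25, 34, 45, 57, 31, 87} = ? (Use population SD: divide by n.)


Mean = 46.5000
SD = 20.8626
CV = (20.8626/46.5000)*100 = 44.8659%

CV = 44.8659%


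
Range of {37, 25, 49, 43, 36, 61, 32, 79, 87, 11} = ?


Max = 87, Min = 11
Range = 87 - 11 = 76

Range = 76


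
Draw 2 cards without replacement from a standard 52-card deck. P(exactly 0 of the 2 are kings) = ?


Hypergeometric: P(X=0) = C(4,0)·C(48,2) / C(52,2)
= 1 × 1128 / 1326
= 1128/1326 = 0.8507

P = 0.8507


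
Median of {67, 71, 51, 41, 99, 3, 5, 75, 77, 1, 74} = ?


Sorted: 1, 3, 5, 41, 51, 67, 71, 74, 75, 77, 99
n = 11 (odd)
Middle value = 67

Median = 67


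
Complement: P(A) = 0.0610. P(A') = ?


P(not A) = 1 - 0.0610 = 0.9390

P(not A) = 0.9390


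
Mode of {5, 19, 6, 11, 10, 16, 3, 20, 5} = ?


Frequencies: 3:1, 5:2, 6:1, 10:1, 11:1, 16:1, 19:1, 20:1
Max frequency = 2
Mode = 5

Mode = 5


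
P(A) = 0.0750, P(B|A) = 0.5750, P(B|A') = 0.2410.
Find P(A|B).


P(B) = P(B|A)*P(A) + P(B|A')*P(A')
= 0.5750*0.0750 + 0.2410*0.9250
= 0.043125 + 0.222925 = 0.266050
P(A|B) = 0.043125/0.266050 = 0.1621

P(A|B) = 0.1621


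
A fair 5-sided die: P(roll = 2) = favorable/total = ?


Favorable outcomes (roll = 2): 1
Total outcomes = 5
P = 1/5 = 0.2000

P = 0.2000


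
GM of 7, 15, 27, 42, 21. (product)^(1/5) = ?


Product = 7 × 15 × 27 × 42 × 21 = 2500470
GM = 2500470^(1/5) = 19.0373

GM = 19.0373


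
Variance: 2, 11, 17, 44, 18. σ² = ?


Mean = 18.4000
Squared deviations: 268.9600, 54.7600, 1.9600, 655.3600, 0.1600
Sum = 981.2000
Variance = 981.2000/5 = 196.2400

Variance = 196.2400


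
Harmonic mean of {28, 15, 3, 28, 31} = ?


Sum of reciprocals = 1/28 + 1/15 + 1/3 + 1/28 + 1/31 = 0.503687
HM = 5/0.503687 = 9.9268

HM = 9.9268


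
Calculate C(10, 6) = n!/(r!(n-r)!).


C(10,6) = 10!/(6! × 4!)
= 3628800/(720 × 24)
= 210

C(10,6) = 210


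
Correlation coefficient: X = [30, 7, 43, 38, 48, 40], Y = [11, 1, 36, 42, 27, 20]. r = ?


Mean X = 34.3333, Mean Y = 22.8333
SD X = 13.374935, SD Y = 14.040616
Cov = 145.555556
r = 145.555556/(13.374935*14.040616) = 0.7751

r = 0.7751


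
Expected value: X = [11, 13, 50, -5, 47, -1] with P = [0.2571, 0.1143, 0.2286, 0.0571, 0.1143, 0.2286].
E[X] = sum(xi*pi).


E[X] = 11*0.2571 + 13*0.1143 + 50*0.2286 - 5*0.0571 + 47*0.1143 - 1*0.2286
= 2.8281 + 1.4859 + 11.4300 - 0.2855 + 5.3721 - 0.2286
= 20.6020

E[X] = 20.6020


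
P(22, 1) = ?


P(22,1) = 22!/21!
= 1124000727777607680000/51090942171709440000
= 22

P(22,1) = 22


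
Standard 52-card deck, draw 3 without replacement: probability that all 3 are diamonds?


P(all diamonds) = (13/52) × (12/51) × (11/50)
= 0.0129

P = 0.0129


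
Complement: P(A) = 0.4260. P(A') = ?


P(not A) = 1 - 0.4260 = 0.5740

P(not A) = 0.5740


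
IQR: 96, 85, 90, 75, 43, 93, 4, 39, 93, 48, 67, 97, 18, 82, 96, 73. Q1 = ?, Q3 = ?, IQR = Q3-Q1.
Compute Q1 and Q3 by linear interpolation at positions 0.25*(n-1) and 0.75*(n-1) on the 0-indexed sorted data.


Sorted: 4, 18, 39, 43, 48, 67, 73, 75, 82, 85, 90, 93, 93, 96, 96, 97
Q1 (25th %ile) = 46.7500
Q3 (75th %ile) = 93.0000
IQR = 93.0000 - 46.7500 = 46.2500

IQR = 46.2500


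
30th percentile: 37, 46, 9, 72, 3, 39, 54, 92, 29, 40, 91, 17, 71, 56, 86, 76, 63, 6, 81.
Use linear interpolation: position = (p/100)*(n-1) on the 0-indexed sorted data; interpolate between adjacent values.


Sorted: 3, 6, 9, 17, 29, 37, 39, 40, 46, 54, 56, 63, 71, 72, 76, 81, 86, 91, 92
n = 19
Index = 30/100 * 18 = 5.4000
Lower = data[5] = 37, Upper = data[6] = 39
P30 = 37 + 0.4000*(2) = 37.8000

P30 = 37.8000


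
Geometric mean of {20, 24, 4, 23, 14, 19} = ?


Product = 20 × 24 × 4 × 23 × 14 × 19 = 11746560
GM = 11746560^(1/6) = 15.0771

GM = 15.0771


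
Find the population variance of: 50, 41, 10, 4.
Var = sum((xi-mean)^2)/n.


Mean = 26.2500
Squared deviations: 564.0625, 217.5625, 264.0625, 495.0625
Sum = 1540.7500
Variance = 1540.7500/4 = 385.1875

Variance = 385.1875


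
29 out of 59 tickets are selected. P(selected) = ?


P = 29/59 = 0.4915

P = 0.4915


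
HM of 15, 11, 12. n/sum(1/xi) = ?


Sum of reciprocals = 1/15 + 1/11 + 1/12 = 0.240909
HM = 3/0.240909 = 12.4528

HM = 12.4528


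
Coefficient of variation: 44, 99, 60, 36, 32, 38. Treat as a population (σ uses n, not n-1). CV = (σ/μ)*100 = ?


Mean = 51.5000
SD = 23.0489
CV = (23.0489/51.5000)*100 = 44.7551%

CV = 44.7551%


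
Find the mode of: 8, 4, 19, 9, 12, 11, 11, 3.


Frequencies: 3:1, 4:1, 8:1, 9:1, 11:2, 12:1, 19:1
Max frequency = 2
Mode = 11

Mode = 11


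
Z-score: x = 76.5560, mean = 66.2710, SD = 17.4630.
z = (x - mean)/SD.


z = (76.5560 - 66.2710)/17.4630
= 10.2850/17.4630
= 0.5890

z = 0.5890


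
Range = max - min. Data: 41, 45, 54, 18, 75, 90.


Max = 90, Min = 18
Range = 90 - 18 = 72

Range = 72


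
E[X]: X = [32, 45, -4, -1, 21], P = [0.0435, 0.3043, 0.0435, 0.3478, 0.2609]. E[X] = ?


E[X] = 32*0.0435 + 45*0.3043 - 4*0.0435 - 1*0.3478 + 21*0.2609
= 1.3920 + 13.6935 - 0.1740 - 0.3478 + 5.4789
= 20.0426

E[X] = 20.0426


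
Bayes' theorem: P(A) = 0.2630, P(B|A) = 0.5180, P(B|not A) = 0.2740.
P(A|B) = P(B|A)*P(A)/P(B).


P(B) = P(B|A)*P(A) + P(B|A')*P(A')
= 0.5180*0.2630 + 0.2740*0.7370
= 0.136234 + 0.201938 = 0.338172
P(A|B) = 0.136234/0.338172 = 0.4029

P(A|B) = 0.4029


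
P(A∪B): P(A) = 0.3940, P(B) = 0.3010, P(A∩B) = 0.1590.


P(A∪B) = 0.3940 + 0.3010 - 0.1590
= 0.6950 - 0.1590
= 0.5360

P(A∪B) = 0.5360


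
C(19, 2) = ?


C(19,2) = 19!/(2! × 17!)
= 121645100408832000/(2 × 355687428096000)
= 171

C(19,2) = 171


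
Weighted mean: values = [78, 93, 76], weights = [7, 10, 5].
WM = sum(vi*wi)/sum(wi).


Numerator = 78*7 + 93*10 + 76*5 = 1856
Denominator = 7 + 10 + 5 = 22
WM = 1856/22 = 84.3636

WM = 84.3636


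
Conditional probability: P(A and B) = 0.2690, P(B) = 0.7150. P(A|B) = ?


P(A|B) = 0.2690/0.7150 = 0.3762

P(A|B) = 0.3762


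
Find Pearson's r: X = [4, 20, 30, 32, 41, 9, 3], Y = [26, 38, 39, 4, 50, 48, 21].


Mean X = 19.8571, Mean Y = 32.2857
SD X = 13.891709, SD Y = 15.144205
Cov = 31.326531
r = 31.326531/(13.891709*15.144205) = 0.1489

r = 0.1489


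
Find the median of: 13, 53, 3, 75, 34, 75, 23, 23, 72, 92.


Sorted: 3, 13, 23, 23, 34, 53, 72, 75, 75, 92
n = 10 (even)
Middle values: 34 and 53
Median = (34+53)/2 = 43.5000

Median = 43.5000


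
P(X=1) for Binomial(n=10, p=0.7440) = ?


C(10,1) = 10
p^1 = 0.744000
(1-p)^9 = 4.722366e-06
P = 10 * 0.744000 * 4.722366e-06 = 3.5134e-05

P(X=1) = 3.5134e-05


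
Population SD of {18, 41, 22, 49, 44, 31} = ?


Mean = 34.1667
Variance = 130.4722
SD = sqrt(130.4722) = 11.4224

SD = 11.4224


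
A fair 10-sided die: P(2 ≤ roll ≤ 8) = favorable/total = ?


Favorable outcomes (2 ≤ roll ≤ 8): 7
Total outcomes = 10
P = 7/10 = 0.7000

P = 0.7000


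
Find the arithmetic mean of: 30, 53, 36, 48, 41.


Sum = 30 + 53 + 36 + 48 + 41 = 208
n = 5
Mean = 208/5 = 41.6000

Mean = 41.6000


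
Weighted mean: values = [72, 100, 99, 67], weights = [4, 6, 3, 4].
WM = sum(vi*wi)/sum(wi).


Numerator = 72*4 + 100*6 + 99*3 + 67*4 = 1453
Denominator = 4 + 6 + 3 + 4 = 17
WM = 1453/17 = 85.4706

WM = 85.4706


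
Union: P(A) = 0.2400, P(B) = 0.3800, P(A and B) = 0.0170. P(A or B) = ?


P(A∪B) = 0.2400 + 0.3800 - 0.0170
= 0.6200 - 0.0170
= 0.6030

P(A∪B) = 0.6030


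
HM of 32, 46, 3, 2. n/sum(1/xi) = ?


Sum of reciprocals = 1/32 + 1/46 + 1/3 + 1/2 = 0.886322
HM = 4/0.886322 = 4.5130

HM = 4.5130


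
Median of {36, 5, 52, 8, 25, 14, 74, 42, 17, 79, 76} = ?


Sorted: 5, 8, 14, 17, 25, 36, 42, 52, 74, 76, 79
n = 11 (odd)
Middle value = 36

Median = 36


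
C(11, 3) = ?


C(11,3) = 11!/(3! × 8!)
= 39916800/(6 × 40320)
= 165

C(11,3) = 165


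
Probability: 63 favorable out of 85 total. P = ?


P = 63/85 = 0.7412

P = 0.7412


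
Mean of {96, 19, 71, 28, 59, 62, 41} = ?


Sum = 96 + 19 + 71 + 28 + 59 + 62 + 41 = 376
n = 7
Mean = 376/7 = 53.7143

Mean = 53.7143


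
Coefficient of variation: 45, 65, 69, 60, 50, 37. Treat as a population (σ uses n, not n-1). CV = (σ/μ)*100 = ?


Mean = 54.3333
SD = 11.3088
CV = (11.3088/54.3333)*100 = 20.8137%

CV = 20.8137%


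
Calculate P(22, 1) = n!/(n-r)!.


P(22,1) = 22!/21!
= 1124000727777607680000/51090942171709440000
= 22

P(22,1) = 22


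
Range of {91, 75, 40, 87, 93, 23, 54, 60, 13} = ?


Max = 93, Min = 13
Range = 93 - 13 = 80

Range = 80


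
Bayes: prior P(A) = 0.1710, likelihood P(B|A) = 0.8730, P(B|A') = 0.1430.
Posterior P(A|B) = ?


P(B) = P(B|A)*P(A) + P(B|A')*P(A')
= 0.8730*0.1710 + 0.1430*0.8290
= 0.149283 + 0.118547 = 0.267830
P(A|B) = 0.149283/0.267830 = 0.5574

P(A|B) = 0.5574


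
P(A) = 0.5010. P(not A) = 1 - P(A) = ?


P(not A) = 1 - 0.5010 = 0.4990

P(not A) = 0.4990


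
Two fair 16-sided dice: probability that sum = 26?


Total outcomes = 16×16 = 256
Favorable (sum = 26): 7
P = 7/256 = 0.0273

P = 0.0273


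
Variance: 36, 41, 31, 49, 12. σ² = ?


Mean = 33.8000
Squared deviations: 4.8400, 51.8400, 7.8400, 231.0400, 475.2400
Sum = 770.8000
Variance = 770.8000/5 = 154.1600

Variance = 154.1600


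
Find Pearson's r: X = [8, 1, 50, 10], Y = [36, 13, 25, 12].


Mean X = 17.2500, Mean Y = 21.5000
SD X = 19.201237, SD Y = 9.810708
Cov = 46.875000
r = 46.875000/(19.201237*9.810708) = 0.2488

r = 0.2488


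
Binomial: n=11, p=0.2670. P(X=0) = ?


C(11,0) = 1
p^0 = 1.000000
(1-p)^11 = 0.032820
P = 1 * 1.000000 * 0.032820 = 0.0328

P(X=0) = 0.0328


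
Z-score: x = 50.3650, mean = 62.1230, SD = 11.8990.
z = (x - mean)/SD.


z = (50.3650 - 62.1230)/11.8990
= -11.7580/11.8990
= -0.9882

z = -0.9882
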